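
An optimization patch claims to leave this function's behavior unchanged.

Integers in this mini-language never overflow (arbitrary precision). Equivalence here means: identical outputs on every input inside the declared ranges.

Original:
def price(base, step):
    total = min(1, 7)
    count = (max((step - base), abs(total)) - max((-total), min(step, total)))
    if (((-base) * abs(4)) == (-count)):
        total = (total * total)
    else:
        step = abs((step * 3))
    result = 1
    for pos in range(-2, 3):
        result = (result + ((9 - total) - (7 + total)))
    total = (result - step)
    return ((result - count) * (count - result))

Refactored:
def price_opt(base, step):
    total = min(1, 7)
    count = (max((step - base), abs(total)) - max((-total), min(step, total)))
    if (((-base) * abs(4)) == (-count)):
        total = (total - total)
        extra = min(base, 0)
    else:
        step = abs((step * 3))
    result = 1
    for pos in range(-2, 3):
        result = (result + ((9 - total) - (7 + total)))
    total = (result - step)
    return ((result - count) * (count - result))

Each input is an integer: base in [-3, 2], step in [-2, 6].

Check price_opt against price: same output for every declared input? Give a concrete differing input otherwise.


Consider the input base=0, step=1.
price: total := 1 | count := 0 | (((-base) * abs(4)) == (-count)): true | total := 1 | result := 1 | iter pos=-2: | result := 1 | iter pos=-1: | result := 1 | iter pos=0: | result := 1 | iter pos=1: | result := 1 | iter pos=2: | result := 1 | total := 0 | result -1
price_opt: total := 1 | count := 0 | (((-base) * abs(4)) == (-count)): true | total := 0 | extra := 0 | result := 1 | iter pos=-2: | result := 3 | iter pos=-1: | result := 5 | iter pos=0: | result := 7 | iter pos=1: | result := 9 | iter pos=2: | result := 11 | total := 10 | result -121
-1 and -121 differ, so these are not the same function on this domain.
verdict: not equivalent; witness: base=0, step=1


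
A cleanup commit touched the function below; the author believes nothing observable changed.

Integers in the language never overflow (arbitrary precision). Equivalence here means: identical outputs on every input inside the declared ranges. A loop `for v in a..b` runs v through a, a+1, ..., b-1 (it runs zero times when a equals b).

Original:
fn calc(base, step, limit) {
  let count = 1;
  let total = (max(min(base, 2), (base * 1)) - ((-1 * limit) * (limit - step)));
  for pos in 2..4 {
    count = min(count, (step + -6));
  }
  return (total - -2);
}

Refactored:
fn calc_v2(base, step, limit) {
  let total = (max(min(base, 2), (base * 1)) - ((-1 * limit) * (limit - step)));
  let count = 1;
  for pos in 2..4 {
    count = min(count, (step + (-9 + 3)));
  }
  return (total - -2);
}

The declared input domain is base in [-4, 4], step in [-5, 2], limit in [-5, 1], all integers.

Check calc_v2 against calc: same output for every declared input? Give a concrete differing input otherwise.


This is a faithful refactor — constant usage differs, and arithmetic usage differs, but the computed results match everywhere.
One worked example (base=-1, step=2, limit=-2) — calc: count = 1; total = 7; [pos=2]; count = -4; [pos=3]; count = -4; return 9; calc_v2: total = 7; count = 1; [pos=2]; count = -4; [pos=3]; count = -4; return 9; agreement on 9.
Checked all 504 inputs in the declared domain: the outputs agree on every one.
verdict: equivalent


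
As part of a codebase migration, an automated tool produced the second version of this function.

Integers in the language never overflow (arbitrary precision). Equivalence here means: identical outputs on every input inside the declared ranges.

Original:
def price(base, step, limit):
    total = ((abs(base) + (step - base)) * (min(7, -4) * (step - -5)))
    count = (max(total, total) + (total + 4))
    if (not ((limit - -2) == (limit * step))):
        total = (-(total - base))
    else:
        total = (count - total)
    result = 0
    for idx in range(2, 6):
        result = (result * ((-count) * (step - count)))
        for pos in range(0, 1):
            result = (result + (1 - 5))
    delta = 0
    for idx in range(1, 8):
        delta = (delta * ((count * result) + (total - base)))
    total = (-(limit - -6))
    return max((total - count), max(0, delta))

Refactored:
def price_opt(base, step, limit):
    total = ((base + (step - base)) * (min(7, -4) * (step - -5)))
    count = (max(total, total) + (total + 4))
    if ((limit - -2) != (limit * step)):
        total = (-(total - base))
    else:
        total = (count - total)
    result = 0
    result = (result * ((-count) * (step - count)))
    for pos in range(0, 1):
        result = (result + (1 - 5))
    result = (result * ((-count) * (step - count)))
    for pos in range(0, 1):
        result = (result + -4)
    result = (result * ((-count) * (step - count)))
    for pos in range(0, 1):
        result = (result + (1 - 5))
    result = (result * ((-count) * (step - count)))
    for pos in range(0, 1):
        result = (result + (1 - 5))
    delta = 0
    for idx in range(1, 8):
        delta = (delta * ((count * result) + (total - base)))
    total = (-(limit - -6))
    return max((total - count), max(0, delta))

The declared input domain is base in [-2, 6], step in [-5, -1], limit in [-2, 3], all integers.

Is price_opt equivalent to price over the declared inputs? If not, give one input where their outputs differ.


At base=-2, step=-3, limit=-2: price gives 8, price_opt gives 0.
verdict: not equivalent; witness: base=-2, step=-3, limit=-2


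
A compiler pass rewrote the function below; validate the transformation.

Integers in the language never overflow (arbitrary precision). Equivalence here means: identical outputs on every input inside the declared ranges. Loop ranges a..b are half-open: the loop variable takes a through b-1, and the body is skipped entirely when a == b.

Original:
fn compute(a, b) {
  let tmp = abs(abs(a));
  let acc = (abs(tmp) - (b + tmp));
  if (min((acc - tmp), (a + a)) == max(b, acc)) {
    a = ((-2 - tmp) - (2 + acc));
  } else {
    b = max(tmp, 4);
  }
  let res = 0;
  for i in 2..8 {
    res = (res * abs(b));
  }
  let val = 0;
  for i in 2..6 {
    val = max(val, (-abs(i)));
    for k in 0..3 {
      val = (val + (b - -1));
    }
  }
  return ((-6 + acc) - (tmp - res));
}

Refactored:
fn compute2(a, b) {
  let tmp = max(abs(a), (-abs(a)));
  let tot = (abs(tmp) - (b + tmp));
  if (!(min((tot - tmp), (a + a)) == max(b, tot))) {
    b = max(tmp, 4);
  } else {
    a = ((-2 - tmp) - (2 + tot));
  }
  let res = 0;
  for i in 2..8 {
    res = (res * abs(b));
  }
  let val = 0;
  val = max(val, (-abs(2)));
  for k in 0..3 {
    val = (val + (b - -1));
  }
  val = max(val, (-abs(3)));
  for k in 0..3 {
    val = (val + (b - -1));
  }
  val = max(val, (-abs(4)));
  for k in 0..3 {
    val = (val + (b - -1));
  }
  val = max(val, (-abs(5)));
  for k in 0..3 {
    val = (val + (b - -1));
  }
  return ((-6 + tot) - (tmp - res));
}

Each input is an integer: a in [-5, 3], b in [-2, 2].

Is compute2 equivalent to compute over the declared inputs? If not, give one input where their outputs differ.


This is a faithful refactor — statement counts differ, and boolean connective usage differs, and arithmetic usage differs, and constant usage differs, and local variable names differ, and min/max/abs usage differs, and loop structure differs, but the computed results match everywhere.
Spot check at a=0, b=1 — compute: tmp = 0; acc = -1; (min((acc - tmp), (a + a)) == max(b, acc)) -> false; b = 4; res = 0; [i=2]; res = 0; [i=3]; res = 0; [i=4]; res = 0; [i=5]; res = 0; [i=6]; res = 0; [i=7]; res = 0; val = 0; [i=2]; val = 0; [k=0]; val = 5; [k=1]; val = 10; [k=2]; val = 15; [i=3]; val = 15; [k=0]; val = 20; [k=1]; val = 25; [k=2]; val = 30; [i=4]; val = 30; [k=0]; val = 35; [k=1]; val = 40; [k=2]; val = 45; [i=5]; val = 45; [k=0]; val = 50; [k=1]; val = 55; [k=2]; val = 60; return -7. compute2: tmp = 0; tot = -1; (!(min((tot - tmp), (a + a)) == max(b, tot))) -> true; b = 4; res = 0; [i=2]; res = 0; [i=3]; res = 0; [i=4]; res = 0; [i=5]; res = 0; [i=6]; res = 0; [i=7]; res = 0; val = 0; val = 0; [k=0]; val = 5; [k=1]; val = 10; [k=2]; val = 15; val = 15; [k=0]; val = 20; [k=1]; val = 25; [k=2]; val = 30; val = 30; [k=0]; val = 35; [k=1]; val = 40; [k=2]; val = 45; val = 45; [k=0]; val = 50; [k=1]; val = 55; [k=2]; val = 60; return -7. Both give -7.
Checked all 45 inputs in the declared domain: the outputs agree on every one.
verdict: equivalent


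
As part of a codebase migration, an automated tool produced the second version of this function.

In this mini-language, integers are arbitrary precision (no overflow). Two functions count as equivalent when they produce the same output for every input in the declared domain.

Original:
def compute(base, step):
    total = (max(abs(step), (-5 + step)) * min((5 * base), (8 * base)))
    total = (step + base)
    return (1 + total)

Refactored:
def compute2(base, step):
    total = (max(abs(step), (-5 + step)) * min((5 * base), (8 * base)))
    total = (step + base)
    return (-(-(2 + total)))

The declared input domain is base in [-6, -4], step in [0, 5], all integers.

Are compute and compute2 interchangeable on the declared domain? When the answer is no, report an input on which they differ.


Try base=-6, step=0.
compute: total=0, then total=-6, then returns -5
compute2: total=0, then total=-6, then returns -4
-5 != -4, so the rewrite changes behavior.
verdict: not equivalent; witness: base=-6, step=0


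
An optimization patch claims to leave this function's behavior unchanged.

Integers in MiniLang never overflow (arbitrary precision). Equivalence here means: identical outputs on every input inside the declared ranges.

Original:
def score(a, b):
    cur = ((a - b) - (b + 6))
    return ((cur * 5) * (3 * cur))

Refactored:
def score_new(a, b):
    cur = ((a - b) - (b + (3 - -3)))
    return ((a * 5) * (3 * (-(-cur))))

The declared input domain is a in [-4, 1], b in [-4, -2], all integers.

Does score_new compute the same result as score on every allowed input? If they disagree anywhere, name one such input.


Evaluate both at a=-4, b=-4.
score: cur becomes -2; next final value 60
score_new: cur becomes -2; next final value 120
60 vs 120 — the two versions disagree here.
verdict: not equivalent; witness: a=-4, b=-4


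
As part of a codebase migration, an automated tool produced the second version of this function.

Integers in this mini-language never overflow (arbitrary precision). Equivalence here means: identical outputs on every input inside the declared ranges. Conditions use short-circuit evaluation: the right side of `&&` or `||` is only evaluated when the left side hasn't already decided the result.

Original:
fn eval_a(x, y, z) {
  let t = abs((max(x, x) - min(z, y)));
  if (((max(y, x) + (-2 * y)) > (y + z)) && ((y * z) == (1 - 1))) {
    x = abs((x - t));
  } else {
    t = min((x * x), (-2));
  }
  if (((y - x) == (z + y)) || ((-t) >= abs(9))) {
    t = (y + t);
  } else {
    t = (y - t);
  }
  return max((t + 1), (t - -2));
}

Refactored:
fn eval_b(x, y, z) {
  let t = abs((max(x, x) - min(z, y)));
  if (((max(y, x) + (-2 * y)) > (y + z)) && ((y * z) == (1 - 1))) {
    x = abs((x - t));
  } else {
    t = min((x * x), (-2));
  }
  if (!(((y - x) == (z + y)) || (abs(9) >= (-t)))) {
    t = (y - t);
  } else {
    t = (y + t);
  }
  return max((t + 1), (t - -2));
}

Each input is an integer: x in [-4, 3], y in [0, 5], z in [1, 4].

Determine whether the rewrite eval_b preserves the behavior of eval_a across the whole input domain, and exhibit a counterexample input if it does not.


x=-4, y=0, z=1 yields 4 from eval_a but 0 from eval_b.
verdict: not equivalent; witness: x=-4, y=0, z=1


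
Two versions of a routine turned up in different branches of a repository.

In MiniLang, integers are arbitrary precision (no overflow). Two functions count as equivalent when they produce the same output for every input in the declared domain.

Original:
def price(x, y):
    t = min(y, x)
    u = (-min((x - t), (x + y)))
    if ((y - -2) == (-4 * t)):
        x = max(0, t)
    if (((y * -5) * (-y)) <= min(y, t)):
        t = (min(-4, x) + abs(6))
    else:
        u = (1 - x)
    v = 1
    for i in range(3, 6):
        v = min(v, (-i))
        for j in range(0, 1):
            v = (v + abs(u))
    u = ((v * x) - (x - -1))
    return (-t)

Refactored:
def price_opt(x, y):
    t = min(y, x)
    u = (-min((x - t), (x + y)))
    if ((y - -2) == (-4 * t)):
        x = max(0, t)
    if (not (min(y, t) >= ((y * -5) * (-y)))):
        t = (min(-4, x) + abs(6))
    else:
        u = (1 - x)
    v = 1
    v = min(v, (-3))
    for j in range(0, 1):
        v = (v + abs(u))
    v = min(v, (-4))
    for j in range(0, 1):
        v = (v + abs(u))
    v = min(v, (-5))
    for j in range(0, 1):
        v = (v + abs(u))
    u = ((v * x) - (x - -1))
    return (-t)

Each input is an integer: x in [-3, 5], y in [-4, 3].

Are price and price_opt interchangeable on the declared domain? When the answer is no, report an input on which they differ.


Not equivalent: x=-3, y=-4 separates them (4 vs -2).
price: t becomes -4; next u becomes 7; next ((y - -2) == (-4 * t)) evaluates to false; next (((y * -5) * (-y)) <= min(y, t)) evaluates to false; next u becomes 4; next v becomes 1; next at i=3:; next v becomes -3; next at j=0:; next v becomes 1; next at i=4:; next v becomes -4; next at j=0:; next v becomes 0; next at i=5:; next v becomes -5; next at j=0:; next v becomes -1; next u becomes 5; next final value 4
price_opt: t becomes -4; next u becomes 7; next ((y - -2) == (-4 * t)) evaluates to false; next (not (min(y, t) >= ((y * -5) * (-y)))) evaluates to true; next t becomes 2; next v becomes 1; next v becomes -3; next at j=0:; next v becomes 4; next v becomes -4; next at j=0:; next v becomes 3; next v becomes -5; next at j=0:; next v becomes 2; next u becomes -4; next final value -2
verdict: not equivalent; witness: x=-3, y=-4


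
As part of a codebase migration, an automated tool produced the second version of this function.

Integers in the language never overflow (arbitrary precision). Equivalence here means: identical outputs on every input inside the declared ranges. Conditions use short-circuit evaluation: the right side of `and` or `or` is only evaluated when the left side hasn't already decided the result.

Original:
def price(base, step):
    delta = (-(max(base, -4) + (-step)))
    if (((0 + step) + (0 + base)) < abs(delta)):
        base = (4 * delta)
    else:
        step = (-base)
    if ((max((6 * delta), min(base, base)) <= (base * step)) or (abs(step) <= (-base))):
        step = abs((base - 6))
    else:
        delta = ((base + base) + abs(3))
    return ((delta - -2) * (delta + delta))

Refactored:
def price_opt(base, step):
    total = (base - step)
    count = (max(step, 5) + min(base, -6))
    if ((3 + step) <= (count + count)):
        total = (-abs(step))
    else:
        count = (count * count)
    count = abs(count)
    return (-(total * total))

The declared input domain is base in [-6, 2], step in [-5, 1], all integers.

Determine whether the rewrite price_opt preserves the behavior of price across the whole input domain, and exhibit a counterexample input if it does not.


The rewrite breaks on base=-6, step=-5, where the results are -2 and -25.
price: delta = -1; (((0 + step) + (0 + base)) < abs(delta)) -> true; base = -4; ((max((6 * delta), min(base, base)) <= (base * step)) or (abs(step) <= (-base))) -> true; step = 10; return -2
price_opt: total = -1; count = -1; ((3 + step) <= (count + count)) -> true; total = -5; count = 1; return -25
verdict: not equivalent; witness: base=-6, step=-5


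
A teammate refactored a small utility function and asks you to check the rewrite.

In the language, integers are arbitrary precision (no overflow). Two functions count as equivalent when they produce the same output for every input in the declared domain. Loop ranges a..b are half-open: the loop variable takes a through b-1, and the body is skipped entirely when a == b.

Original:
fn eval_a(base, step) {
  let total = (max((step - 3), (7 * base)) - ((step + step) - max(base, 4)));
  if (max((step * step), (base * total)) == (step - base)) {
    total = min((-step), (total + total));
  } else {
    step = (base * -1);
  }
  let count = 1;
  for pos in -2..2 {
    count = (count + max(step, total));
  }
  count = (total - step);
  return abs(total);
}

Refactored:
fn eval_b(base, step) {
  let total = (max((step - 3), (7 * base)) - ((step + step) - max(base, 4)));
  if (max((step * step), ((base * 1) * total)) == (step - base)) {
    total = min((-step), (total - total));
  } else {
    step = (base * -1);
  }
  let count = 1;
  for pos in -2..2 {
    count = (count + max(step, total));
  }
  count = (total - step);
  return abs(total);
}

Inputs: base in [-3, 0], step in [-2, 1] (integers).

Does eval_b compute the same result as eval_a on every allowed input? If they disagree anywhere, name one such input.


On input base=-2, step=-1, eval_a returns 1 while eval_b returns 0.
verdict: not equivalent; witness: base=-2, step=-1


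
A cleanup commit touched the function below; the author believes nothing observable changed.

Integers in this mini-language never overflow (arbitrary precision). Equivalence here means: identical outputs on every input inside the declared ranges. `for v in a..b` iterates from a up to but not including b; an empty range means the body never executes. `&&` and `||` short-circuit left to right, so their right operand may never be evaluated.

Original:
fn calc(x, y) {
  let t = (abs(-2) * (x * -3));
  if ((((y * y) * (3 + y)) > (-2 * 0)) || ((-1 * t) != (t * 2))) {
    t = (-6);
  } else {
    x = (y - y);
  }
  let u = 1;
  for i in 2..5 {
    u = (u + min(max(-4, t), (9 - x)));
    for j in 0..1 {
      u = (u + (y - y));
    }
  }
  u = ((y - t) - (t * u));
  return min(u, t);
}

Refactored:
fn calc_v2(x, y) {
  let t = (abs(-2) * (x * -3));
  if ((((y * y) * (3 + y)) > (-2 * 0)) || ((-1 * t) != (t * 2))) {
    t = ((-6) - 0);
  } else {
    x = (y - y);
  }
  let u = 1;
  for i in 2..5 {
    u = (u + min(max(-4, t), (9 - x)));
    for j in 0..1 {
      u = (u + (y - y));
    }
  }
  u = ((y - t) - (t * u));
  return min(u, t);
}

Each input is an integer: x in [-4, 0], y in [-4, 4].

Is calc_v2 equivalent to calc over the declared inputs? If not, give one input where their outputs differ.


Behavior is preserved: although constant usage differs, plus arithmetic usage differs, the outputs never diverge.
One worked example (x=-2, y=0) — calc: t=12, then ((((y * y) * (3 + y)) > (-2 * 0)) || ((-1 * t) != (t * 2))) is true, then t=-6, then u=1, then (i=2), then u=-3, then (j=0), then u=-3, then (i=3), then u=-7, then (j=0), then u=-7, then (i=4), then u=-11, then (j=0), then u=-11, then u=-60, then returns -60; calc_v2: t=12, then ((((y * y) * (3 + y)) > (-2 * 0)) || ((-1 * t) != (t * 2))) is true, then t=-6, then u=1, then (i=2), then u=-3, then (j=0), then u=-3, then (i=3), then u=-7, then (j=0), then u=-7, then (i=4), then u=-11, then (j=0), then u=-11, then u=-60, then returns -60; agreement on -60.
Across all 45 domain points the two functions coincide.
verdict: equivalent


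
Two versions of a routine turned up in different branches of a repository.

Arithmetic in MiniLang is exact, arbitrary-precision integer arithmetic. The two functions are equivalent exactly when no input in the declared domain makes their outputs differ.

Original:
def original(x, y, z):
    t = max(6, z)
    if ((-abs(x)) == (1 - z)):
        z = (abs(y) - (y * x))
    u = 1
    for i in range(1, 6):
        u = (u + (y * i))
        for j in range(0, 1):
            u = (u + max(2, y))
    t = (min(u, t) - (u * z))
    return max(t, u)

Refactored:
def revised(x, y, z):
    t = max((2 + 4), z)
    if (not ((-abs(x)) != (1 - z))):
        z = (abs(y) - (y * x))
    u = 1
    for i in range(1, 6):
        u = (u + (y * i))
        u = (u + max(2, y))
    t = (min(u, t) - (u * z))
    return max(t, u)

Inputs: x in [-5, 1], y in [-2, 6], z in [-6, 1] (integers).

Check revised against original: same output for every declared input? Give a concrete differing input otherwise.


Differences: loop structure differs; also statement counts differ; also comparison usage differs; also constant usage differs; also arithmetic usage differs; also local variable names differ; also boolean connective usage differs — yet all 504 inputs agree.
verdict: equivalent


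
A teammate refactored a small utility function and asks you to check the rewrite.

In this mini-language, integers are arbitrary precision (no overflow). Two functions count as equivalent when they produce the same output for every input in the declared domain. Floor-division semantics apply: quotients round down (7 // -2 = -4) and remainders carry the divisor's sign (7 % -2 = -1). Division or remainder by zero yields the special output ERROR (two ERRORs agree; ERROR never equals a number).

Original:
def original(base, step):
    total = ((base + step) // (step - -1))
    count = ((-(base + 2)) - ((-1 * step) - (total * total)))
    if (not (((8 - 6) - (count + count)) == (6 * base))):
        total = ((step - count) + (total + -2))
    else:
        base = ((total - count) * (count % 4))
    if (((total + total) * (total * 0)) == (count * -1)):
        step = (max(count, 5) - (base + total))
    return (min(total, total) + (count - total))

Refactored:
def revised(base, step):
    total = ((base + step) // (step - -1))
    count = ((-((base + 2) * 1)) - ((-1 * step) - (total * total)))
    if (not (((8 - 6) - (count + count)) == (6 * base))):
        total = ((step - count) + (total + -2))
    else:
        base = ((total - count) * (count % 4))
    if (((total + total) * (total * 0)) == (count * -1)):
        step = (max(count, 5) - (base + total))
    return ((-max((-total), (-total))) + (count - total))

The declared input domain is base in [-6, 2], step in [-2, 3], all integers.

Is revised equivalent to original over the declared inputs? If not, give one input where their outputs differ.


Behavior is preserved: although arithmetic usage differs, plus min/max/abs usage differs, plus constant usage differs, the outputs never diverge.
Tracing base=-4, step=-1: original: divide-by-zero, output ERROR | revised: divide-by-zero, output ERROR — matching result ERROR.
An exhaustive pass over the 54 declared inputs shows identical outputs.
verdict: equivalent


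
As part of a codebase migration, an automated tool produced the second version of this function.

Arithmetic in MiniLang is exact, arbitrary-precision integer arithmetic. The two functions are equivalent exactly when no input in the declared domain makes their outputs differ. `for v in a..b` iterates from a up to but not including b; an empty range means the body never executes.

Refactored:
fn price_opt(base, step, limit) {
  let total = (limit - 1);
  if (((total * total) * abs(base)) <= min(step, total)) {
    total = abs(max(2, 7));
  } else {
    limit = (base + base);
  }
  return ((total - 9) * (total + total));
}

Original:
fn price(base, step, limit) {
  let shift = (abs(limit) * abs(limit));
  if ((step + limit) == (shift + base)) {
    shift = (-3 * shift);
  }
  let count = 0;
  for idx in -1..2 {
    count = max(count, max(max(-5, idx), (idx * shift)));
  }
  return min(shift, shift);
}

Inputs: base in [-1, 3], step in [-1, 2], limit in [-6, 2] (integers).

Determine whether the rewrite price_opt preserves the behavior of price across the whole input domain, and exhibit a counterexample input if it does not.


Evaluate both at base=-1, step=-1, limit=-6.
price: shift := 36 | ((step + limit) == (shift + base)): false | count := 0 | iter idx=-1: | count := 0 | iter idx=0: | count := 0 | iter idx=1: | count := 36 | result 36
price_opt: total := -7 | (((total * total) * abs(base)) <= min(step, total)): false | limit := -2 | result 224
36 and 224 differ, so these are not the same function on this domain.
verdict: not equivalent; witness: base=-1, step=-1, limit=-6


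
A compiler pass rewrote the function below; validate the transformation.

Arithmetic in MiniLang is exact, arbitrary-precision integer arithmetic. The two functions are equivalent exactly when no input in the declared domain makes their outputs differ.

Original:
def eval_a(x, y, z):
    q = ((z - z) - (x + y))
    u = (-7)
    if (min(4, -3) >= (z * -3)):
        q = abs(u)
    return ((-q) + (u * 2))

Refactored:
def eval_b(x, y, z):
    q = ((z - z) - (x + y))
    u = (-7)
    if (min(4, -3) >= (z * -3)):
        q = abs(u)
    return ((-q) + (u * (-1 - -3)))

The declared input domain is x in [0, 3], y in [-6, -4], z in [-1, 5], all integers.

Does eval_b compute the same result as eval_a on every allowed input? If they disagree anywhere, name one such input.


Equivalent — the differences include arithmetic usage differs, plus constant usage differs, yet no declared input distinguishes the two.
Spot check at x=0, y=-4, z=3 — eval_a: q becomes 4; next u becomes -7; next (min(4, -3) >= (z * -3)) evaluates to true; next q becomes 7; next final value -21. eval_b: q becomes 4; next u becomes -7; next (min(4, -3) >= (z * -3)) evaluates to true; next q becomes 7; next final value -21. Both give -21.
An exhaustive pass over the 84 declared inputs shows identical outputs.
verdict: equivalent


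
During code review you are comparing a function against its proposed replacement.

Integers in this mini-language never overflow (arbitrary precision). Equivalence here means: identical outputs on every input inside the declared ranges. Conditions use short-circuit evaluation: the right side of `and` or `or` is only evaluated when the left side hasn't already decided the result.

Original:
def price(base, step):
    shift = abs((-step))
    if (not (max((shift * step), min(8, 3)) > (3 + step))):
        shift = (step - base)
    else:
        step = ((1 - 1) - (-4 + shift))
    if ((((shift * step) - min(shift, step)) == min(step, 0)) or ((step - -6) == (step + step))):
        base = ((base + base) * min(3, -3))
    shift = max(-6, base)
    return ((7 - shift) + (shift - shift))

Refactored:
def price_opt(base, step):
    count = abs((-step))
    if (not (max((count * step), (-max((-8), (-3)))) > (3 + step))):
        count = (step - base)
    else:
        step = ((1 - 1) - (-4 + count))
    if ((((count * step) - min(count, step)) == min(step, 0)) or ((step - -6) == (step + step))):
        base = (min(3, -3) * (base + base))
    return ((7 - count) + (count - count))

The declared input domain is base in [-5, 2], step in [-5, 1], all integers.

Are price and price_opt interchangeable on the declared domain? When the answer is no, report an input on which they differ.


Input base=-5, step=-5: 12 from price versus 2 from price_opt.
verdict: not equivalent; witness: base=-5, step=-5


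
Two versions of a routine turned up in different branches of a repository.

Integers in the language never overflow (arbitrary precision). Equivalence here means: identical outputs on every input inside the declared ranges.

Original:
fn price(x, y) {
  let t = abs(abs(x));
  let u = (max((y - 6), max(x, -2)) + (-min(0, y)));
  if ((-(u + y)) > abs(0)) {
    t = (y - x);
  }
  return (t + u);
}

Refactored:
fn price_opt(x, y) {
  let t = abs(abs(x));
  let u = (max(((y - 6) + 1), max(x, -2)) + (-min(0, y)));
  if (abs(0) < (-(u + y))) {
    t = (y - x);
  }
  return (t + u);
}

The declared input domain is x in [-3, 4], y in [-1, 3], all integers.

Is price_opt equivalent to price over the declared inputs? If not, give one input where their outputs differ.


Equivalent. The suspicious edit (`0` became `1`) never changes the result for any input inside the declared domain.
Sweeping the whole domain (40 inputs) finds no disagreement.
Spot check at x=-2, y=2 — price: t becomes 2; next u becomes -2; next ((-(u + y)) > abs(0)) evaluates to false; next final value 0. price_opt: t becomes 2; next u becomes -2; next (abs(0) < (-(u + y))) evaluates to false; next final value 0. Both give 0.
verdict: equivalent


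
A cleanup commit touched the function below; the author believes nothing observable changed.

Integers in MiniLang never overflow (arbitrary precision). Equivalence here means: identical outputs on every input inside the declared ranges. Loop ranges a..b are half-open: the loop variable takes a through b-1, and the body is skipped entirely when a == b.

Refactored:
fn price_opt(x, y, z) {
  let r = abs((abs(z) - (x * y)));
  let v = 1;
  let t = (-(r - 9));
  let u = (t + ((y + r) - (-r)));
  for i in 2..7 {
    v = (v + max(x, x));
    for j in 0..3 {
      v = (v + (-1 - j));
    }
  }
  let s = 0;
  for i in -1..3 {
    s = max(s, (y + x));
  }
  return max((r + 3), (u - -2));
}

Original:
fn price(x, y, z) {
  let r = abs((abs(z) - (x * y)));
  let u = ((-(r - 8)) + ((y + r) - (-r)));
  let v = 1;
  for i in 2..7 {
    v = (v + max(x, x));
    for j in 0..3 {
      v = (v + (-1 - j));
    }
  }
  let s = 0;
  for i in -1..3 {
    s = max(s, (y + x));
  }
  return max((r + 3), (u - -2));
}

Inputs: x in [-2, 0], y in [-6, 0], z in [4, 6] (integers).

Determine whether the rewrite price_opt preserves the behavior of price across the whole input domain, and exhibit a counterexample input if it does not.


Consider the input x=-2, y=-6, z=4.
price: r := 8 | u := 10 | v := 1 | iter i=2: | v := -1 | iter j=0: | v := -2 | iter j=1: | v := -4 | iter j=2: | v := -7 | iter i=3: | v := -9 | iter j=0: | v := -10 | iter j=1: | v := -12 | iter j=2: | v := -15 | iter i=4: | v := -17 | iter j=0: | v := -18 | iter j=1: | v := -20 | iter j=2: | v := -23 | iter i=5: | v := -25 | iter j=0: | v := -26 | iter j=1: | v := -28 | iter j=2: | v := -31 | iter i=6: | v := -33 | iter j=0: | v := -34 | iter j=1: | v := -36 | iter j=2: | v := -39 | s := 0 | iter i=-1: | s := 0 | iter i=0: | s := 0 | iter i=1: | s := 0 | iter i=2: | s := 0 | result 12
price_opt: r := 8 | v := 1 | t := 1 | u := 11 | iter i=2: | v := -1 | iter j=0: | v := -2 | iter j=1: | v := -4 | iter j=2: | v := -7 | iter i=3: | v := -9 | iter j=0: | v := -10 | iter j=1: | v := -12 | iter j=2: | v := -15 | iter i=4: | v := -17 | iter j=0: | v := -18 | iter j=1: | v := -20 | iter j=2: | v := -23 | iter i=5: | v := -25 | iter j=0: | v := -26 | iter j=1: | v := -28 | iter j=2: | v := -31 | iter i=6: | v := -33 | iter j=0: | v := -34 | iter j=1: | v := -36 | iter j=2: | v := -39 | s := 0 | iter i=-1: | s := 0 | iter i=0: | s := 0 | iter i=1: | s := 0 | iter i=2: | s := 0 | result 13
12 != 13, so the rewrite changes behavior.
verdict: not equivalent; witness: x=-2, y=-6, z=4


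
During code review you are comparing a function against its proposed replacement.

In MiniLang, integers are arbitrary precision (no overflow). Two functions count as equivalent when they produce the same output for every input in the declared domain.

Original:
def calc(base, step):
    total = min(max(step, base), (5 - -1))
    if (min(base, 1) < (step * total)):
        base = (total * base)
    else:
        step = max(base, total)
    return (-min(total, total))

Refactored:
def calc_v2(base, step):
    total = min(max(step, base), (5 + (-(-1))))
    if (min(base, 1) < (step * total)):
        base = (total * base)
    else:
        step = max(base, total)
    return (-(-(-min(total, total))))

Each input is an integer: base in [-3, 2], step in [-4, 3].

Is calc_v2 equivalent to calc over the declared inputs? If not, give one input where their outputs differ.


Differences: arithmetic usage differs — yet all 48 inputs agree.
verdict: equivalent


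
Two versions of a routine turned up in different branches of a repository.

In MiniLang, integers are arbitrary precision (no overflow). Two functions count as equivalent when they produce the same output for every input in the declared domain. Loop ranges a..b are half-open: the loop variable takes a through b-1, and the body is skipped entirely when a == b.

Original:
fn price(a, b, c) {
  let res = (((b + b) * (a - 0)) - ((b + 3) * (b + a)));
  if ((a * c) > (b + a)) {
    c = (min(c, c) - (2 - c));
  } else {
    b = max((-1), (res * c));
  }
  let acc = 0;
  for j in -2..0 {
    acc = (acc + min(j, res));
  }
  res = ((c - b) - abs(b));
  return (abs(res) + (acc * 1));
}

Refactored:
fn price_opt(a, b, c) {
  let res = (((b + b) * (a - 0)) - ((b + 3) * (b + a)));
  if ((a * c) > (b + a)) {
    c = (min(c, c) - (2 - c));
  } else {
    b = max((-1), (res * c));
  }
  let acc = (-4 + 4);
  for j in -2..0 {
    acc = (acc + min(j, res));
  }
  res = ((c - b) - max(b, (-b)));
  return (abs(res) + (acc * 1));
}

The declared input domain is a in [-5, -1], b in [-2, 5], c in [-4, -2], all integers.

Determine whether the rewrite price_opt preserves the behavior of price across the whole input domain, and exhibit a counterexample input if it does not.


Comparing the listings, the differences include: constant usage differs, arithmetic usage differs, min/max/abs usage differs.
As a probe, take a=-2, b=2, c=-2: price runs res := -8 | ((a * c) > (b + a)): true | c := -6 | acc := 0 | iter j=-2: | acc := -8 | iter j=-1: | acc := -16 | res := -10 | result -6; price_opt runs res := -8 | ((a * c) > (b + a)): true | c := -6 | acc := 0 | iter j=-2: | acc := -8 | iter j=-1: | acc := -16 | res := -10 | result -6; both end at -6.
An exhaustive pass over the 120 declared inputs shows identical outputs.
verdict: equivalent


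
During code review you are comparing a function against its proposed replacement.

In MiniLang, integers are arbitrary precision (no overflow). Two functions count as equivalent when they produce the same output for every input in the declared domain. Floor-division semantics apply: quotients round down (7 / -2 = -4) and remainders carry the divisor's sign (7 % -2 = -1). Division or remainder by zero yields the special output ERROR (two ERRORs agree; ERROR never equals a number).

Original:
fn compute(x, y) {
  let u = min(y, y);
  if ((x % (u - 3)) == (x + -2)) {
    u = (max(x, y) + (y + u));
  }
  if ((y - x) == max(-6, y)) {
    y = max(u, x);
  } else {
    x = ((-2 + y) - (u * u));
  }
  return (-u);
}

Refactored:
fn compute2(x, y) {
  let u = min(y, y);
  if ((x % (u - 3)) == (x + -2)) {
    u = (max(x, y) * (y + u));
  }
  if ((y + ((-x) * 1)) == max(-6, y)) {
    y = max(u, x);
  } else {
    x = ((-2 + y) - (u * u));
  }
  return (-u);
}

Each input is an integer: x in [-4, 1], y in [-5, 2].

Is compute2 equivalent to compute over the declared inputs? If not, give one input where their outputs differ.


Evaluate both at x=1, y=1.
compute: u becomes 1; next ((x % (u - 3)) == (x + -2)) evaluates to true; next u becomes 3; next ((y - x) == max(-6, y)) evaluates to false; next x becomes -10; next final value -3
compute2: u becomes 1; next ((x % (u - 3)) == (x + -2)) evaluates to true; next u becomes 2; next ((y + ((-x) * 1)) == max(-6, y)) evaluates to false; next x becomes -5; next final value -2
-3 against -2: the behavior changed.
verdict: not equivalent; witness: x=1, y=1


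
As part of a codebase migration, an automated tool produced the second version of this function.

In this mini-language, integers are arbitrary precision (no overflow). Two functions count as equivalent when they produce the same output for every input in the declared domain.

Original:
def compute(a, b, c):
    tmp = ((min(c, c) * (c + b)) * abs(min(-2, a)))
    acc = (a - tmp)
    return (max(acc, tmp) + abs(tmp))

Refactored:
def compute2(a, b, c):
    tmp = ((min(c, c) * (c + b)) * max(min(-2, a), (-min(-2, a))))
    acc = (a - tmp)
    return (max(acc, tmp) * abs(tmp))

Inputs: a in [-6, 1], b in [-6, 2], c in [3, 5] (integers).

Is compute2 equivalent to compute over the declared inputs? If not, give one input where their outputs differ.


Run the pair on a=-6, b=-6, c=3.
compute: tmp becomes -54; next acc becomes 48; next final value 102
compute2: tmp becomes -54; next acc becomes 48; next final value 2592
102 != 2592, so the rewrite changes behavior.
verdict: not equivalent; witness: a=-6, b=-6, c=3


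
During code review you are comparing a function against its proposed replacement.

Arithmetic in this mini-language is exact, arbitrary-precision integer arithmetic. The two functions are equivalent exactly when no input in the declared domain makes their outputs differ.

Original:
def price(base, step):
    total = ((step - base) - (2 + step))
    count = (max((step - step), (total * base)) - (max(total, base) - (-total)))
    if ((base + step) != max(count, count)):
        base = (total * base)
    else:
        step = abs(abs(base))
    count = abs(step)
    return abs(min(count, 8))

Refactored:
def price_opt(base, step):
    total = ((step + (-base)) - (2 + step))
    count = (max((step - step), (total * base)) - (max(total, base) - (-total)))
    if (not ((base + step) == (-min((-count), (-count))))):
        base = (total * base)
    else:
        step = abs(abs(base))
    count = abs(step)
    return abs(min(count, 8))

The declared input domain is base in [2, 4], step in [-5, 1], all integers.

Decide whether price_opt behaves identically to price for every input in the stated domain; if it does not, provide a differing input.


Changes here: arithmetic usage differs, min/max/abs usage differs, comparison usage differs, boolean connective usage differs; the full 21-point sweep finds no disagreement.
verdict: equivalent


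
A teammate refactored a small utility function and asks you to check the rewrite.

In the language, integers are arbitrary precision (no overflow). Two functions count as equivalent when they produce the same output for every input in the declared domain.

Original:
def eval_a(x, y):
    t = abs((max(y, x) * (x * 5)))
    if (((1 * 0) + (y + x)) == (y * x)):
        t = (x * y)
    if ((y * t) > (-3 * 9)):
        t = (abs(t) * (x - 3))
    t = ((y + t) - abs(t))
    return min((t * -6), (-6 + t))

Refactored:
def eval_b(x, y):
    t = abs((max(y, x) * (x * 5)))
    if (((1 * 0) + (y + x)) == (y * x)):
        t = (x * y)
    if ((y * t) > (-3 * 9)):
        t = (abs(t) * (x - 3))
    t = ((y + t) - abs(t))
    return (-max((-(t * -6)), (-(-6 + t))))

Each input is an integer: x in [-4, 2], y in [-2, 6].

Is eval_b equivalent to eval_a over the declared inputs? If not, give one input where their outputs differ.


Differences: min/max/abs usage differs — yet all 63 inputs agree.
verdict: equivalent


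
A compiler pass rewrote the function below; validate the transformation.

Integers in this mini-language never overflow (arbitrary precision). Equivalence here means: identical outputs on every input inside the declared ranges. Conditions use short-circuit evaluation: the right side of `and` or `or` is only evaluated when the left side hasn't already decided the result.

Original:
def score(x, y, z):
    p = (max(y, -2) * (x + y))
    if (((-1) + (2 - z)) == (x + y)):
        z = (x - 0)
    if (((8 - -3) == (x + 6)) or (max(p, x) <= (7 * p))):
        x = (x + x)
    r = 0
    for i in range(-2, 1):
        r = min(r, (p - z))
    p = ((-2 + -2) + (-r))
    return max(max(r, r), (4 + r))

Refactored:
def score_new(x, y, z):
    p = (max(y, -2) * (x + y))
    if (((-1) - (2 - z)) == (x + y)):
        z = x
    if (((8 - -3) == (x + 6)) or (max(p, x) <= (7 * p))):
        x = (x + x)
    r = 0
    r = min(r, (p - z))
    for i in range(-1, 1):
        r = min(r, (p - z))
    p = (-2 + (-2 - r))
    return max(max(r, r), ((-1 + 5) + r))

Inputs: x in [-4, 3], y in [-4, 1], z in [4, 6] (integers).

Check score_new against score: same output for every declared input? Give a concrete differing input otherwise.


Evaluate both at x=-4, y=-1, z=6.
score: p becomes 5; next (((-1) + (2 - z)) == (x + y)) evaluates to true; next z becomes -4; next (((8 - -3) == (x + 6)) or (max(p, x) <= (7 * p))) evaluates to true; next x becomes -8; next r becomes 0; next at i=-2:; next r becomes 0; next at i=-1:; next r becomes 0; next at i=0:; next r becomes 0; next p becomes -4; next final value 4
score_new: p becomes 5; next (((-1) - (2 - z)) == (x + y)) evaluates to false; next (((8 - -3) == (x + 6)) or (max(p, x) <= (7 * p))) evaluates to true; next x becomes -8; next r becomes 0; next r becomes -1; next at i=-1:; next r becomes -1; next at i=0:; next r becomes -1; next p becomes -3; next final value 3
4 against 3: the behavior changed.
verdict: not equivalent; witness: x=-4, y=-1, z=6
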